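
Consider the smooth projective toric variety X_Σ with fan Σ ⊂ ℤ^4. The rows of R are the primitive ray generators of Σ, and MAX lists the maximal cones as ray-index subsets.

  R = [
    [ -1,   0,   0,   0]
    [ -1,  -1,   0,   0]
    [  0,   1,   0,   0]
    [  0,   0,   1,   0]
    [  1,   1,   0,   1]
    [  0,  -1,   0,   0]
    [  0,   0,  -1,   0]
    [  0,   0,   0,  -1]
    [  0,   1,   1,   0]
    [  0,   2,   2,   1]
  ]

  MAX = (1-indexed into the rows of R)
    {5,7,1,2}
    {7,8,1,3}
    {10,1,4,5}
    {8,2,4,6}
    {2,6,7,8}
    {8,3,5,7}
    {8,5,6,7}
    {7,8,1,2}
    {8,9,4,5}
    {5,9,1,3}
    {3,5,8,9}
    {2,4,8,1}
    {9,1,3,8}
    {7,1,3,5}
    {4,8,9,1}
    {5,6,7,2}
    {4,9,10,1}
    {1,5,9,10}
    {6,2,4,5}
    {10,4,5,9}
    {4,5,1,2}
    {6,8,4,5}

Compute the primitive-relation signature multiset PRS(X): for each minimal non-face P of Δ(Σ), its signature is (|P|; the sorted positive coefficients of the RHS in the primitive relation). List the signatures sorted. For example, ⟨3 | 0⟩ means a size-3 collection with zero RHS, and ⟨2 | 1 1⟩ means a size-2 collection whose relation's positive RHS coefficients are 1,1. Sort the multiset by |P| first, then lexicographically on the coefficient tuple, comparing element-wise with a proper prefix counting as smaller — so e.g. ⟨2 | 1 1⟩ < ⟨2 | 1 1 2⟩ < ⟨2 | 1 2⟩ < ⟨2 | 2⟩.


16 minimal non-faces of Δ(Σ) (on 10 rays):

  • {3,6}:  v_{3} + v_{6} = 0  →  sig = ⟨2 | 0⟩
  • {4,7}:  v_{4} + v_{7} = 0  →  sig = ⟨2 | 0⟩
  • {1,6}:  v_{1} + v_{6} = v_{2}  →  sig = ⟨2 | 1⟩
  • {2,3}:  v_{2} + v_{3} = v_{1}  →  sig = ⟨2 | 1⟩
  • {3,4}:  v_{3} + v_{4} = v_{9}  →  sig = ⟨2 | 1⟩
  • {6,9}:  v_{6} + v_{9} = v_{4}  →  sig = ⟨2 | 1⟩
  • {7,9}:  v_{7} + v_{9} = v_{3}  →  sig = ⟨2 | 1⟩
  • {2,9}:  v_{2} + v_{9} = v_{1} + v_{4}  →  sig = ⟨2 | 1 1⟩
  • {7,10}:  v_{7} + v_{10} = v_{1} + v_{5} + v_{9}  →  sig = ⟨2 | 1 1 1⟩
  • {3,10}:  v_{3} + v_{10} = v_{1} + v_{5} + 2·v_{9}  →  sig = ⟨2 | 1 1 2⟩
  • {6,10}:  v_{6} + v_{10} = v_{1} + 2·v_{4} + v_{5}  →  sig = ⟨2 | 1 1 2⟩
  • {2,10}:  v_{2} + v_{10} = 2·v_{1} + 2·v_{4} + v_{5}  →  sig = ⟨2 | 1 2 2⟩
  • {8,10}:  v_{8} + v_{10} = 2·v_{9}  →  sig = ⟨2 | 2⟩
  • {2,5,8}:  v_{2} + v_{5} + v_{8} = 0  →  sig = ⟨3 | 0⟩
  • {1,5,8}:  v_{1} + v_{5} + v_{8} = v_{3}  →  sig = ⟨3 | 1⟩
  • {1,4,5,9}:  v_{1} + v_{4} + v_{5} + v_{9} = v_{10}  →  sig = ⟨4 | 1⟩

Sorted signature multiset PRS(X):
[⟨2 | 0⟩, ⟨2 | 0⟩, ⟨2 | 1⟩, ⟨2 | 1⟩, ⟨2 | 1⟩, ⟨2 | 1⟩, ⟨2 | 1⟩, ⟨2 | 1 1⟩, ⟨2 | 1 1 1⟩, ⟨2 | 1 1 2⟩, ⟨2 | 1 1 2⟩, ⟨2 | 1 2 2⟩, ⟨2 | 2⟩, ⟨3 | 0⟩, ⟨3 | 1⟩, ⟨4 | 1⟩]


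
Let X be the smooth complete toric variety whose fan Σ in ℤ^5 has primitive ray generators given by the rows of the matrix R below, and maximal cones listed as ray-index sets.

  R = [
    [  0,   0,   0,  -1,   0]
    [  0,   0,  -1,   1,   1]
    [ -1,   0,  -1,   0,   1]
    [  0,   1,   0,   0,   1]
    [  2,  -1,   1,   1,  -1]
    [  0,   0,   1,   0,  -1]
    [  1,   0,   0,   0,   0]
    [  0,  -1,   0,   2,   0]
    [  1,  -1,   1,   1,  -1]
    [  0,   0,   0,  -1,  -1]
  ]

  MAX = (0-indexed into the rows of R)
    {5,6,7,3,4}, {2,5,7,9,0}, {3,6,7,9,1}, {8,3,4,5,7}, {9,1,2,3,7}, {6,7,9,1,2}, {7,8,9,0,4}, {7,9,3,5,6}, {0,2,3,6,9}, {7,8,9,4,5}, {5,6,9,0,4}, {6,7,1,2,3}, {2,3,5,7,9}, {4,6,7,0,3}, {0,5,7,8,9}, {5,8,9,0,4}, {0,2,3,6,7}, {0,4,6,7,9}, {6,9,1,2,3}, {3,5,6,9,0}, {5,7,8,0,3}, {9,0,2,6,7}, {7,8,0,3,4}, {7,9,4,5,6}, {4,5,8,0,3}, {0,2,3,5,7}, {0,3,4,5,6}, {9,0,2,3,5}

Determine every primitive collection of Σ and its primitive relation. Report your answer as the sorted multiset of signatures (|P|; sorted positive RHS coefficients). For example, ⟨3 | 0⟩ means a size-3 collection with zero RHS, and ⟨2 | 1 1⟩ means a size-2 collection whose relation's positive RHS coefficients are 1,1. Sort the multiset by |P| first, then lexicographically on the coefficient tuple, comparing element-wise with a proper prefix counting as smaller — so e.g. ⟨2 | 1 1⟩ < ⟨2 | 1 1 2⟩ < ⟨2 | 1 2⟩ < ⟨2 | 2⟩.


14 collections generate NE(X_Σ); each relation:

  P={6,8}:  v_{6} + v_{8} = v_{4}  so sig = ⟨2 | 1⟩
  P={0,1}:  v_{0} + v_{1} = v_{2} + v_{6}  so sig = ⟨2 | 1 1⟩
  P={1,8}:  v_{1} + v_{8} = v_{6} + v_{7}  so sig = ⟨2 | 1 1⟩
  P={2,8}:  v_{2} + v_{8} = v_{0} + v_{7}  so sig = ⟨2 | 1 1⟩
  P={1,5}:  v_{1} + v_{5} = v_{3} + v_{7} + v_{9}  so sig = ⟨2 | 1 1 1⟩
  P={2,4}:  v_{2} + v_{4} = v_{0} + v_{6} + v_{7}  so sig = ⟨2 | 1 1 1⟩
  P={1,4}:  v_{1} + v_{4} = 2·v_{6} + v_{7}  so sig = ⟨2 | 1 2⟩
  P={2,5,6}:  v_{2} + v_{5} + v_{6} = 0  so sig = ⟨3 | 0⟩
  P={3,8,9}:  v_{3} + v_{8} + v_{9} = v_{5} + v_{6}  so sig = ⟨3 | 1 1⟩
  P={3,4,9}:  v_{3} + v_{4} + v_{9} = v_{5} + 2·v_{6}  so sig = ⟨3 | 1 2⟩
  P={0,3,7,9}:  v_{0} + v_{3} + v_{7} + v_{9} = 0  so sig = ⟨4 | 0⟩
  P={0,5,6,7}:  v_{0} + v_{5} + v_{6} + v_{7} = v_{8}  so sig = ⟨4 | 1⟩
  P={0,4,5,7}:  v_{0} + v_{4} + v_{5} + v_{7} = 2·v_{8}  so sig = ⟨4 | 2⟩
  P={2,3,6,7,9}:  v_{2} + v_{3} + v_{6} + v_{7} + v_{9} = v_{1}  so sig = ⟨5 | 1⟩

Signatures (|P|; sorted positive RHS coefficients), sorted:
{ ⟨2 | 1⟩,  ⟨2 | 1 1⟩ ×3,  ⟨2 | 1 1 1⟩ ×2,  ⟨2 | 1 2⟩,  ⟨3 | 0⟩,  ⟨3 | 1 1⟩,  ⟨3 | 1 2⟩,  ⟨4 | 0⟩,  ⟨4 | 1⟩,  ⟨4 | 2⟩,  ⟨5 | 1⟩ }


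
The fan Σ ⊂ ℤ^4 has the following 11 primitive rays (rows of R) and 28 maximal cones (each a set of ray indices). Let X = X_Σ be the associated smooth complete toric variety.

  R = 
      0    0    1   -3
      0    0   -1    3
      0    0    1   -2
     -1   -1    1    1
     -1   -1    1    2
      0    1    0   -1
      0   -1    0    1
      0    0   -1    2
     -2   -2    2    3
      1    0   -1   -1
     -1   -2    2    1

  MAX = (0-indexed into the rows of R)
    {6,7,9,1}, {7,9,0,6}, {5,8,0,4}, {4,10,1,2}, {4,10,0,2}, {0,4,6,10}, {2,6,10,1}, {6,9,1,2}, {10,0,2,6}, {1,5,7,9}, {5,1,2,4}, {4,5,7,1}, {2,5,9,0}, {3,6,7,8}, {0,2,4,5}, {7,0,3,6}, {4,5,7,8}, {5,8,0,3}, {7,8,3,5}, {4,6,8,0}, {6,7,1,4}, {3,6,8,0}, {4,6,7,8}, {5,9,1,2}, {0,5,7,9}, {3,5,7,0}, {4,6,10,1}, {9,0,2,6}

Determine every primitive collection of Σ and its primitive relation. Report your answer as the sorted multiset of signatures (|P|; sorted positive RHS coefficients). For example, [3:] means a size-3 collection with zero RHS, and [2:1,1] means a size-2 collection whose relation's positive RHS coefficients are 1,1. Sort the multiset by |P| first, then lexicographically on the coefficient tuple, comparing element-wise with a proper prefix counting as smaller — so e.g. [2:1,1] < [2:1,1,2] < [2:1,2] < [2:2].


19 collections generate NE(X_Σ); each relation:

  P={0,1}:  v_{0} + v_{1} = 0  ⇒ sig = [2:]
  P={2,7}:  v_{2} + v_{7} = 0  ⇒ sig = [2:]
  P={5,6}:  v_{5} + v_{6} = 0  ⇒ sig = [2:]
  P={3,4}:  v_{3} + v_{4} = v_{8}  ⇒ sig = [2:1]
  P={4,9}:  v_{4} + v_{9} = v_{6}  ⇒ sig = [2:1]
  P={1,3}:  v_{1} + v_{3} = v_{4} + v_{7}  ⇒ sig = [2:1,1]
  P={2,3}:  v_{2} + v_{3} = v_{0} + v_{4}  ⇒ sig = [2:1,1]
  P={5,10}:  v_{5} + v_{10} = v_{2} + v_{4}  ⇒ sig = [2:1,1]
  P={7,10}:  v_{7} + v_{10} = v_{4} + v_{6}  ⇒ sig = [2:1,1]
  P={8,9}:  v_{8} + v_{9} = v_{3} + v_{6}  ⇒ sig = [2:1,1]
  P={3,9}:  v_{3} + v_{9} = v_{0} + v_{6} + v_{7}  ⇒ sig = [2:1,1,1]
  P={3,10}:  v_{3} + v_{10} = v_{0} + 2·v_{4} + v_{6}  ⇒ sig = [2:1,1,2]
  P={8,10}:  v_{8} + v_{10} = v_{0} + 3·v_{4} + v_{6}  ⇒ sig = [2:1,1,3]
  P={1,8}:  v_{1} + v_{8} = 2·v_{4} + v_{7}  ⇒ sig = [2:1,2]
  P={2,8}:  v_{2} + v_{8} = v_{0} + 2·v_{4}  ⇒ sig = [2:1,2]
  P={9,10}:  v_{9} + v_{10} = v_{2} + 2·v_{6}  ⇒ sig = [2:1,2]
  P={0,4,7}:  v_{0} + v_{4} + v_{7} = v_{3}  ⇒ sig = [3:1]
  P={2,4,6}:  v_{2} + v_{4} + v_{6} = v_{10}  ⇒ sig = [3:1]
  P={0,7,8}:  v_{0} + v_{7} + v_{8} = 2·v_{3}  ⇒ sig = [3:2]

Signatures (|P|; sorted positive RHS coefficients), sorted:
    [2:]
    [2:]
    [2:]
    [2:1]
    [2:1]
    [2:1,1]
    [2:1,1]
    [2:1,1]
    [2:1,1]
    [2:1,1]
    [2:1,1,1]
    [2:1,1,2]
    [2:1,1,3]
    [2:1,2]
    [2:1,2]
    [2:1,2]
    [3:1]
    [3:1]
    [3:2]


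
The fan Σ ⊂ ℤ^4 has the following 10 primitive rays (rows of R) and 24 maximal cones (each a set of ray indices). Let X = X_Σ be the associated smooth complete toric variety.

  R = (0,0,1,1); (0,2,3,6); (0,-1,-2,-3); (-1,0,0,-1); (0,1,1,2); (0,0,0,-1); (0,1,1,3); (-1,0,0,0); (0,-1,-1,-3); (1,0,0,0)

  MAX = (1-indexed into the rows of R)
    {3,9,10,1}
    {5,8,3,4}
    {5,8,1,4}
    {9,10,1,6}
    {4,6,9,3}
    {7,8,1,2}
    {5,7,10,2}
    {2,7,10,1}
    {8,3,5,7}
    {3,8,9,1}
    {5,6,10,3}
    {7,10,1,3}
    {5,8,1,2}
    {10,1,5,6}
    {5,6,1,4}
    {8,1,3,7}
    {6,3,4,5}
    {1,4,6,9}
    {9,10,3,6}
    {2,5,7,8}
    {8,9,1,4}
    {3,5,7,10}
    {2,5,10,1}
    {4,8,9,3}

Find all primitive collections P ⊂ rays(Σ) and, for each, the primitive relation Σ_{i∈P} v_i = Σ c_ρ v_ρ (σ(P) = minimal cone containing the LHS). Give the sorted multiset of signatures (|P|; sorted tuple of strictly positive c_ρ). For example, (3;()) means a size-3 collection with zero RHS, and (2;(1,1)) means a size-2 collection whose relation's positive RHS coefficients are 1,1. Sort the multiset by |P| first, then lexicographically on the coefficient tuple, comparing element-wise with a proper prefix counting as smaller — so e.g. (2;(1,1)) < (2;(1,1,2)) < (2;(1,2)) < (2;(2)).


Δ(Σ) — 10 vertices, 15 min non-faces:

  {7,9}:  v_{7} + v_{9} = 0 ; sig = (2;())
  {8,10}:  v_{8} + v_{10} = 0 ; sig = (2;())
  {2,3}:  v_{2} + v_{3} = v_{7} ; sig = (2;(1))
  {4,10}:  v_{4} + v_{10} = v_{6} ; sig = (2;(1))
  {5,9}:  v_{5} + v_{9} = v_{6} ; sig = (2;(1))
  {6,7}:  v_{6} + v_{7} = v_{5} ; sig = (2;(1))
  {6,8}:  v_{6} + v_{8} = v_{4} ; sig = (2;(1))
  {2,9}:  v_{2} + v_{9} = v_{1} + v_{5} ; sig = (2;(1,1))
  {4,7}:  v_{4} + v_{7} = v_{5} + v_{8} ; sig = (2;(1,1))
  {2,4}:  v_{2} + v_{4} = v_{1} + 2·v_{5} + v_{8} ; sig = (2;(1,1,2))
  {2,6}:  v_{2} + v_{6} = v_{1} + 2·v_{5} ; sig = (2;(1,2))
  {1,3,5}:  v_{1} + v_{3} + v_{5} = 0 ; sig = (3;())
  {1,3,6}:  v_{1} + v_{3} + v_{6} = v_{9} ; sig = (3;(1))
  {1,5,7}:  v_{1} + v_{5} + v_{7} = v_{2} ; sig = (3;(1))
  {1,3,4}:  v_{1} + v_{3} + v_{4} = v_{8} + v_{9} ; sig = (3;(1,1))

Hence PRS(X_Σ) =
[(2;()), (2;()), (2;(1)), (2;(1)), (2;(1)), (2;(1)), (2;(1)), (2;(1,1)), (2;(1,1)), (2;(1,1,2)), (2;(1,2)), (3;()), (3;(1)), (3;(1)), (3;(1,1))]


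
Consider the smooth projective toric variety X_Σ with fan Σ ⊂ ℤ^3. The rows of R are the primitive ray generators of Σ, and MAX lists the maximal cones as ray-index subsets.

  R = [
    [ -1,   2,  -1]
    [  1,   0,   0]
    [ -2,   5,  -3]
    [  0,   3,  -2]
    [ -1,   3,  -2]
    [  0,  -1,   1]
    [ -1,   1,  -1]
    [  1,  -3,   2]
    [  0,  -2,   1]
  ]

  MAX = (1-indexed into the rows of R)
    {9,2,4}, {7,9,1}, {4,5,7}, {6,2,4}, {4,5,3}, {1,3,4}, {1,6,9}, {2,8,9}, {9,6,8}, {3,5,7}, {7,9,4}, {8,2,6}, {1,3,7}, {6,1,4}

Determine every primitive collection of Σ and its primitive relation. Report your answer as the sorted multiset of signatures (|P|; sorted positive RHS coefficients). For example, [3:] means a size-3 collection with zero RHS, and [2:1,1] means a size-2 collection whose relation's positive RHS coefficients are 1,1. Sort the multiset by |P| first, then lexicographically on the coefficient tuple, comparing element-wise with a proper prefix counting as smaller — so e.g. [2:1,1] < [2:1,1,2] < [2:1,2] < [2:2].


|primitive collections| = 20. Relations:

  • {5,8}:  v_{5} + v_{8} = 0  →  sig = [2:]
  • {1,5}:  v_{1} + v_{5} = v_{3}  →  sig = [2:1]
  • {1,8}:  v_{1} + v_{8} = v_{6}  →  sig = [2:1]
  • {2,5}:  v_{2} + v_{5} = v_{4}  →  sig = [2:1]
  • {3,8}:  v_{3} + v_{8} = v_{1}  →  sig = [2:1]
  • {4,8}:  v_{4} + v_{8} = v_{2}  →  sig = [2:1]
  • {5,6}:  v_{5} + v_{6} = v_{1}  →  sig = [2:1]
  • {5,9}:  v_{5} + v_{9} = v_{7}  →  sig = [2:1]
  • {7,8}:  v_{7} + v_{8} = v_{9}  →  sig = [2:1]
  • {1,2}:  v_{1} + v_{2} = v_{4} + v_{6}  →  sig = [2:1,1]
  • {2,3}:  v_{2} + v_{3} = v_{1} + v_{4}  →  sig = [2:1,1]
  • {2,7}:  v_{2} + v_{7} = v_{4} + v_{9}  →  sig = [2:1,1]
  • {3,9}:  v_{3} + v_{9} = v_{1} + v_{7}  →  sig = [2:1,1]
  • {6,7}:  v_{6} + v_{7} = v_{1} + v_{9}  →  sig = [2:1,1]
  • {3,6}:  v_{3} + v_{6} = 2·v_{1}  →  sig = [2:2]
  • {4,6,9}:  v_{4} + v_{6} + v_{9} = 0  →  sig = [3:]
  • {1,4,9}:  v_{1} + v_{4} + v_{9} = v_{5}  →  sig = [3:1]
  • {2,6,9}:  v_{2} + v_{6} + v_{9} = v_{8}  →  sig = [3:1]
  • {1,4,7}:  v_{1} + v_{4} + v_{7} = 2·v_{5}  →  sig = [3:2]
  • {3,4,7}:  v_{3} + v_{4} + v_{7} = 3·v_{5}  →  sig = [3:3]

Hence PRS(X_Σ) =
    [2:]
    [2:1]
    [2:1]
    [2:1]
    [2:1]
    [2:1]
    [2:1]
    [2:1]
    [2:1]
    [2:1,1]
    [2:1,1]
    [2:1,1]
    [2:1,1]
    [2:1,1]
    [2:2]
    [3:]
    [3:1]
    [3:1]
    [3:2]
    [3:3]


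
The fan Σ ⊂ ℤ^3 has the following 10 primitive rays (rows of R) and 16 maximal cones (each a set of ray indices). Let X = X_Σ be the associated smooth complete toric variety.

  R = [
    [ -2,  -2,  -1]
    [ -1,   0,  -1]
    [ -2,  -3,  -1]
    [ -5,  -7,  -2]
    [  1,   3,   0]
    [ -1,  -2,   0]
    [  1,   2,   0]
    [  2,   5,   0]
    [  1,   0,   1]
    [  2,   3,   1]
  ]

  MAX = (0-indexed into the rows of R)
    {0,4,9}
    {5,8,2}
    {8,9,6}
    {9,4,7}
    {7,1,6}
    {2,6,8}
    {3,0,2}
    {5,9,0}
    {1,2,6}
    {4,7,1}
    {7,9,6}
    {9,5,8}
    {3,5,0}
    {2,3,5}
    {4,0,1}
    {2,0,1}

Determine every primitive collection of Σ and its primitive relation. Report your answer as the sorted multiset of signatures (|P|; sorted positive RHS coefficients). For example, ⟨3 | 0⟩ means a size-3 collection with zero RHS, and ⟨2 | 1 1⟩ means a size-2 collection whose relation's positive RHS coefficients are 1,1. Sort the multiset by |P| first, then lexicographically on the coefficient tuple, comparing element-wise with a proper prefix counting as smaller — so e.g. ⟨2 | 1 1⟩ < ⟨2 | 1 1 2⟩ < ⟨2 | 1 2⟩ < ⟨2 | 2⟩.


Minimal non-faces — 22 found among 10 rays, 16 max cones:

  P = {1,8}:  v_{1} + v_{8} = 0  so sig = ⟨2 | 0⟩
  P = {2,9}:  v_{2} + v_{9} = 0  so sig = ⟨2 | 0⟩
  P = {5,6}:  v_{5} + v_{6} = 0  so sig = ⟨2 | 0⟩
  P = {0,6}:  v_{0} + v_{6} = v_{1}  so sig = ⟨2 | 1⟩
  P = {0,8}:  v_{0} + v_{8} = v_{5}  so sig = ⟨2 | 1⟩
  P = {1,5}:  v_{1} + v_{5} = v_{0}  so sig = ⟨2 | 1⟩
  P = {1,9}:  v_{1} + v_{9} = v_{4}  so sig = ⟨2 | 1⟩
  P = {2,4}:  v_{2} + v_{4} = v_{1}  so sig = ⟨2 | 1⟩
  P = {4,6}:  v_{4} + v_{6} = v_{7}  so sig = ⟨2 | 1⟩
  P = {4,8}:  v_{4} + v_{8} = v_{9}  so sig = ⟨2 | 1⟩
  P = {5,7}:  v_{5} + v_{7} = v_{4}  so sig = ⟨2 | 1⟩
  P = {0,7}:  v_{0} + v_{7} = v_{1} + v_{4}  so sig = ⟨2 | 1 1⟩
  P = {2,7}:  v_{2} + v_{7} = v_{1} + v_{6}  so sig = ⟨2 | 1 1⟩
  P = {3,6}:  v_{3} + v_{6} = v_{0} + v_{2}  so sig = ⟨2 | 1 1⟩
  P = {3,7}:  v_{3} + v_{7} = v_{0} + v_{1}  so sig = ⟨2 | 1 1⟩
  P = {3,9}:  v_{3} + v_{9} = v_{0} + v_{5}  so sig = ⟨2 | 1 1⟩
  P = {4,5}:  v_{4} + v_{5} = v_{0} + v_{9}  so sig = ⟨2 | 1 1⟩
  P = {7,8}:  v_{7} + v_{8} = v_{6} + v_{9}  so sig = ⟨2 | 1 1⟩
  P = {1,3}:  v_{1} + v_{3} = 2·v_{0} + v_{2}  so sig = ⟨2 | 1 2⟩
  P = {3,8}:  v_{3} + v_{8} = v_{2} + 2·v_{5}  so sig = ⟨2 | 1 2⟩
  P = {3,4}:  v_{3} + v_{4} = 2·v_{0}  so sig = ⟨2 | 2⟩
  P = {0,2,5}:  v_{0} + v_{2} + v_{5} = v_{3}  so sig = ⟨3 | 1⟩

Sorted signature multiset PRS(X):
    ⟨2 | 0⟩
    ⟨2 | 0⟩
    ⟨2 | 0⟩
    ⟨2 | 1⟩
    ⟨2 | 1⟩
    ⟨2 | 1⟩
    ⟨2 | 1⟩
    ⟨2 | 1⟩
    ⟨2 | 1⟩
    ⟨2 | 1⟩
    ⟨2 | 1⟩
    ⟨2 | 1 1⟩
    ⟨2 | 1 1⟩
    ⟨2 | 1 1⟩
    ⟨2 | 1 1⟩
    ⟨2 | 1 1⟩
    ⟨2 | 1 1⟩
    ⟨2 | 1 1⟩
    ⟨2 | 1 2⟩
    ⟨2 | 1 2⟩
    ⟨2 | 2⟩
    ⟨3 | 1⟩


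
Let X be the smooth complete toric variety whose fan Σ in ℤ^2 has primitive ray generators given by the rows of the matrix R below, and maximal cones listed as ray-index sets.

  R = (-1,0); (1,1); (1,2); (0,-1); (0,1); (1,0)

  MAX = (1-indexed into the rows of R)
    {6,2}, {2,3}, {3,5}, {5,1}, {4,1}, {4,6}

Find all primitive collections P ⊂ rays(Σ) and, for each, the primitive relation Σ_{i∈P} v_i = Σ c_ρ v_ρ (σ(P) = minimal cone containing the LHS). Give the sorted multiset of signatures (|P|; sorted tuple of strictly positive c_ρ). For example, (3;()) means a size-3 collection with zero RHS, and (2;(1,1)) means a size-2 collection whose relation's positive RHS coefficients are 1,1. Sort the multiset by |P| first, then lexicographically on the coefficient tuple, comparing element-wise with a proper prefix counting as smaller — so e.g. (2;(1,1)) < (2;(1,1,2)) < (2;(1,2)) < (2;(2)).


|primitive collections| = 9. Relations:

  {1,6}:  v_{1} + v_{6} = 0  ⇒ sig = (2;())
  {4,5}:  v_{4} + v_{5} = 0  ⇒ sig = (2;())
  {1,2}:  v_{1} + v_{2} = v_{5}  ⇒ sig = (2;(1))
  {2,4}:  v_{2} + v_{4} = v_{6}  ⇒ sig = (2;(1))
  {2,5}:  v_{2} + v_{5} = v_{3}  ⇒ sig = (2;(1))
  {3,4}:  v_{3} + v_{4} = v_{2}  ⇒ sig = (2;(1))
  {5,6}:  v_{5} + v_{6} = v_{2}  ⇒ sig = (2;(1))
  {1,3}:  v_{1} + v_{3} = 2·v_{5}  ⇒ sig = (2;(2))
  {3,6}:  v_{3} + v_{6} = 2·v_{2}  ⇒ sig = (2;(2))

Sorted signature multiset PRS(X):
    (2;())
    (2;())
    (2;(1))
    (2;(1))
    (2;(1))
    (2;(1))
    (2;(1))
    (2;(2))
    (2;(2))


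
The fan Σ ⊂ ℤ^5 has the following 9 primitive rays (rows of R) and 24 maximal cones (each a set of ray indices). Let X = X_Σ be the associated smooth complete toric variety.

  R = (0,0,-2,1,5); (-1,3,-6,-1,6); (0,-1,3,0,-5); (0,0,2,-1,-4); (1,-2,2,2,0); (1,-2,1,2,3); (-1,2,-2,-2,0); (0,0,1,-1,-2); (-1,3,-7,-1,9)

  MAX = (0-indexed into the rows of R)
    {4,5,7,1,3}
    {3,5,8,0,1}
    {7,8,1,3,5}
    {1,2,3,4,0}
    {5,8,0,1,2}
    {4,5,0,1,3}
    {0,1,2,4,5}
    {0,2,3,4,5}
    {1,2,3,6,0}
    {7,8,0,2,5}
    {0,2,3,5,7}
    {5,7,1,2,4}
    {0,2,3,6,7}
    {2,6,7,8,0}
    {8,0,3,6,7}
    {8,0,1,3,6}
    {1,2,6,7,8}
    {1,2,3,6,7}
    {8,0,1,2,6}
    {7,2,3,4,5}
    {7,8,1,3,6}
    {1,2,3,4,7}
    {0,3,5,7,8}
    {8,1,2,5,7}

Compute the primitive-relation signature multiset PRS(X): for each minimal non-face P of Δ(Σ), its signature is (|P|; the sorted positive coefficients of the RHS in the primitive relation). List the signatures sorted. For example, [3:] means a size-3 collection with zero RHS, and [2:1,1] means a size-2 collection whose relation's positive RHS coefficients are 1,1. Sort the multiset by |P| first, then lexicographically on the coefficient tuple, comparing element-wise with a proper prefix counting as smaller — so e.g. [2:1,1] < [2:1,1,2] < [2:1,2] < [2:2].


Minimal non-faces — 7 found among 9 rays, 24 max cones:

  P={4,6}:  v_{4} + v_{6} = 0  ⇒ sig = [2:]
  P={4,8}:  v_{4} + v_{8} = v_{1} + v_{5}  ⇒ sig = [2:1,1]
  P={5,6}:  v_{5} + v_{6} = v_{0} + v_{7}  ⇒ sig = [2:1,1]
  P={0,1,7}:  v_{0} + v_{1} + v_{7} = v_{8}  ⇒ sig = [3:1]
  P={0,4,7}:  v_{0} + v_{4} + v_{7} = v_{5}  ⇒ sig = [3:1]
  P={2,3,8}:  v_{2} + v_{3} + v_{8} = v_{6}  ⇒ sig = [3:1]
  P={1,2,3,5}:  v_{1} + v_{2} + v_{3} + v_{5} = 0  ⇒ sig = [4:]

Signatures (|P|; sorted positive RHS coefficients), sorted:
{ [2:],  [2:1,1] ×2,  [3:1] ×3,  [4:] }


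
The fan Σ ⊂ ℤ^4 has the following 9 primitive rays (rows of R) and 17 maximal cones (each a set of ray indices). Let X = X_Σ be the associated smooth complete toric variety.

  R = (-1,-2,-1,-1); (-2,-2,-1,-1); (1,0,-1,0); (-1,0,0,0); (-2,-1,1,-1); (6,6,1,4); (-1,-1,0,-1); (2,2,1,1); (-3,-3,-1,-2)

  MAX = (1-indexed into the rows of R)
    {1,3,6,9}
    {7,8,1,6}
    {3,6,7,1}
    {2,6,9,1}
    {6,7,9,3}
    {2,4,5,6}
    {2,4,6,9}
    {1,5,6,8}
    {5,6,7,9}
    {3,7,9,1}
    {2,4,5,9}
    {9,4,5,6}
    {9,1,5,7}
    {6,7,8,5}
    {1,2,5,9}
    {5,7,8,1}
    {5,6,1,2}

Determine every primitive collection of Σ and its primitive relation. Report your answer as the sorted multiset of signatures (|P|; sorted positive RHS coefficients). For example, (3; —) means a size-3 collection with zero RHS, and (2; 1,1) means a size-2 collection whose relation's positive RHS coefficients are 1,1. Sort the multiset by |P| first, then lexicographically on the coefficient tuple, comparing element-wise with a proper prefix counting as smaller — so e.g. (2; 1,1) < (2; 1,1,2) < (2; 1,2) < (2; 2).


14 collections generate NE(X_Σ); each relation:

  • {2,8}:  v_{2} + v_{8} = 0  ⇒ sig = (2; —)
  • {1,4}:  v_{1} + v_{4} = v_{2}  ⇒ sig = (2; 1)
  • {2,7}:  v_{2} + v_{7} = v_{9}  ⇒ sig = (2; 1)
  • {3,5}:  v_{3} + v_{5} = v_{7}  ⇒ sig = (2; 1)
  • {8,9}:  v_{8} + v_{9} = v_{7}  ⇒ sig = (2; 1)
  • {4,8}:  v_{4} + v_{8} = v_{5} + v_{6} + v_{9}  ⇒ sig = (2; 1,1,1)
  • {2,3}:  v_{2} + v_{3} = v_{1} + v_{6} + 2·v_{9}  ⇒ sig = (2; 1,1,2)
  • {3,8}:  v_{3} + v_{8} = v_{1} + v_{6} + 2·v_{7}  ⇒ sig = (2; 1,1,2)
  • {4,7}:  v_{4} + v_{7} = v_{5} + v_{6} + 2·v_{9}  ⇒ sig = (2; 1,1,2)
  • {3,4}:  v_{3} + v_{4} = v_{6} + 2·v_{9}  ⇒ sig = (2; 1,2)
  • {1,5,6,9}:  v_{1} + v_{5} + v_{6} + v_{9} = 0  ⇒ sig = (4; —)
  • {1,5,6,7}:  v_{1} + v_{5} + v_{6} + v_{7} = v_{8}  ⇒ sig = (4; 1)
  • {1,6,7,9}:  v_{1} + v_{6} + v_{7} + v_{9} = v_{3}  ⇒ sig = (4; 1)
  • {2,5,6,9}:  v_{2} + v_{5} + v_{6} + v_{9} = v_{4}  ⇒ sig = (4; 1)

Signatures (|P|; sorted positive RHS coefficients), sorted:
    (2; —)
    (2; 1)
    (2; 1)
    (2; 1)
    (2; 1)
    (2; 1,1,1)
    (2; 1,1,2)
    (2; 1,1,2)
    (2; 1,1,2)
    (2; 1,2)
    (4; —)
    (4; 1)
    (4; 1)
    (4; 1)


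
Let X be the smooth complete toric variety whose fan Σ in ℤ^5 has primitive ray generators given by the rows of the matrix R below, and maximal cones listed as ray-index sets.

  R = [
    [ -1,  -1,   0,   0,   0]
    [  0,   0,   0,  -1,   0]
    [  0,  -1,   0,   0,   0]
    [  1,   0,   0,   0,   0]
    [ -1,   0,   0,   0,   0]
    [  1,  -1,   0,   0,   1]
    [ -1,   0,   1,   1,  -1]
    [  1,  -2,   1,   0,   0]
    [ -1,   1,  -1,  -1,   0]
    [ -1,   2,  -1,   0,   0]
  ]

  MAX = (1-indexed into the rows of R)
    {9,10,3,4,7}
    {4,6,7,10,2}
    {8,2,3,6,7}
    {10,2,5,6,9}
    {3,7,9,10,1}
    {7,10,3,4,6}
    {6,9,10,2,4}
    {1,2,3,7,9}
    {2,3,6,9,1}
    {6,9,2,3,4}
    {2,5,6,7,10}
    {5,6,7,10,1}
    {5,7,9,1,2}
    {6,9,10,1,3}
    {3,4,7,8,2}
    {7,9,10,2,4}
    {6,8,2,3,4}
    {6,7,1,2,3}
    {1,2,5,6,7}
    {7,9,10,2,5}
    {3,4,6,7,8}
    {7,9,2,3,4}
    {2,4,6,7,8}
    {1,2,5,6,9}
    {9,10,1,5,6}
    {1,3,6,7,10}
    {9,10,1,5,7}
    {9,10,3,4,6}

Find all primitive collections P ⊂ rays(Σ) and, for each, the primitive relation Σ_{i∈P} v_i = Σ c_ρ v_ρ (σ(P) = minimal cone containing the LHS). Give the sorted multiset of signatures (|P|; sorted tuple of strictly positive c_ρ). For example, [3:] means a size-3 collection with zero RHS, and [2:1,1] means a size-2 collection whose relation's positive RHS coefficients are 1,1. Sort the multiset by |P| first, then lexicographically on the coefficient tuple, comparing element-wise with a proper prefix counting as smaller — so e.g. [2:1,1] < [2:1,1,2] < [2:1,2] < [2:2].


|primitive collections| = 11. Relations:

  • {4,5}:  v_{4} + v_{5} = 0  ⟹  sig = [2:]
  • {8,10}:  v_{8} + v_{10} = 0  ⟹  sig = [2:]
  • {1,4}:  v_{1} + v_{4} = v_{3}  ⟹  sig = [2:1]
  • {3,5}:  v_{3} + v_{5} = v_{1}  ⟹  sig = [2:1]
  • {8,9}:  v_{8} + v_{9} = v_{2} + v_{3}  ⟹  sig = [2:1,1]
  • {5,8}:  v_{5} + v_{8} = v_{2} + v_{3} + v_{6} + v_{7}  ⟹  sig = [2:1,1,1,1]
  • {1,8}:  v_{1} + v_{8} = v_{2} + 2·v_{3} + v_{6} + v_{7}  ⟹  sig = [2:1,1,1,2]
  • {2,3,10}:  v_{2} + v_{3} + v_{10} = v_{9}  ⟹  sig = [3:1]
  • {6,7,9}:  v_{6} + v_{7} + v_{9} = v_{5}  ⟹  sig = [3:1]
  • {1,2,10}:  v_{1} + v_{2} + v_{10} = v_{5} + v_{9}  ⟹  sig = [3:1,1]
  • {2,3,4,6,7}:  v_{2} + v_{3} + v_{4} + v_{6} + v_{7} = v_{8}  ⟹  sig = [5:1]

Hence PRS(X_Σ) =
{ [2:] ×2,  [2:1] ×2,  [2:1,1],  [2:1,1,1,1],  [2:1,1,1,2],  [3:1] ×2,  [3:1,1],  [5:1] }


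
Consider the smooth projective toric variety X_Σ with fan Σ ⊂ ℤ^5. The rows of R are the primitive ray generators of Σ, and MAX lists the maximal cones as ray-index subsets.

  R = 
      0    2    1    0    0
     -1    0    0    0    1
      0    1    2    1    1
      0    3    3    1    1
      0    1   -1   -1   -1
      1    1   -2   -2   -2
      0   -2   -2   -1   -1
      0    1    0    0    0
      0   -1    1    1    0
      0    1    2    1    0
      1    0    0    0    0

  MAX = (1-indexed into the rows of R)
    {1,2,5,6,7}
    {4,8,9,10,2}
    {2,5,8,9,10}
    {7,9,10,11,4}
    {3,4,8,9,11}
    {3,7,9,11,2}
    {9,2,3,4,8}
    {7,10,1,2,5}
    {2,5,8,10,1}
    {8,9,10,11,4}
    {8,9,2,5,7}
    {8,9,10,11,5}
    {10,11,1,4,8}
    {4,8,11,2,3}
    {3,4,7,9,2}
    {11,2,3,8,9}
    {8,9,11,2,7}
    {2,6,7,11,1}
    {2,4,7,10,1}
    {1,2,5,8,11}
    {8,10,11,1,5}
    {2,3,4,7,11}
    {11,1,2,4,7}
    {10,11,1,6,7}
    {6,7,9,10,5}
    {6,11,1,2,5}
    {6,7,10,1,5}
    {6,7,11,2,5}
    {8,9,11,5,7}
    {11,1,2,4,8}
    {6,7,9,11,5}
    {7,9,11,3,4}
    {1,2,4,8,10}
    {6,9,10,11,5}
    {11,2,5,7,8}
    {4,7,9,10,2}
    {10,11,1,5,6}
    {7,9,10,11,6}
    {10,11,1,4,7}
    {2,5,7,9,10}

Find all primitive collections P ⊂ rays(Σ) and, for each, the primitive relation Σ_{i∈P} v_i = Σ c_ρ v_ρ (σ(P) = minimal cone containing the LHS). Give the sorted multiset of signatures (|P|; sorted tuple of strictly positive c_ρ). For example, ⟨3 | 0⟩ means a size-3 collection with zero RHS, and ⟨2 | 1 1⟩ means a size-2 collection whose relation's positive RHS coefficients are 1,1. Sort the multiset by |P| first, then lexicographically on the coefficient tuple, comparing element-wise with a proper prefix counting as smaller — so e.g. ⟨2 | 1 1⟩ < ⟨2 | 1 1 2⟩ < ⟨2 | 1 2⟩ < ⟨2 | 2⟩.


The 19 primitive collections of Σ (r=11, n=5):

  P={1,3}:  v_{1} + v_{3} = v_{4} ; sig = ⟨2 | 1⟩
  P={1,9}:  v_{1} + v_{9} = v_{10} ; sig = ⟨2 | 1⟩
  P={3,5}:  v_{3} + v_{5} = v_{1} ; sig = ⟨2 | 1⟩
  P={3,10}:  v_{3} + v_{10} = v_{4} + v_{9} ; sig = ⟨2 | 1 1⟩
  P={3,6}:  v_{3} + v_{6} = 2·v_{1} + v_{7} + v_{11} ; sig = ⟨2 | 1 1 2⟩
  P={4,6}:  v_{4} + v_{6} = 3·v_{1} + v_{7} + v_{11} ; sig = ⟨2 | 1 1 3⟩
  P={6,8}:  v_{6} + v_{8} = 2·v_{5} + v_{11} ; sig = ⟨2 | 1 2⟩
  P={4,5}:  v_{4} + v_{5} = 2·v_{1} ; sig = ⟨2 | 2⟩
  P={3,7,8}:  v_{3} + v_{7} + v_{8} = 0 ; sig = ⟨3 | 0⟩
  P={1,7,8}:  v_{1} + v_{7} + v_{8} = v_{5} ; sig = ⟨3 | 1⟩
  P={2,10,11}:  v_{2} + v_{10} + v_{11} = v_{3} ; sig = ⟨3 | 1⟩
  P={4,7,8}:  v_{4} + v_{7} + v_{8} = v_{1} ; sig = ⟨3 | 1⟩
  P={2,6,9}:  v_{2} + v_{6} + v_{9} = v_{1} + v_{7} ; sig = ⟨3 | 1 1⟩
  P={7,8,10}:  v_{7} + v_{8} + v_{10} = v_{5} + v_{9} ; sig = ⟨3 | 1 1⟩
  P={2,6,10}:  v_{2} + v_{6} + v_{10} = 2·v_{1} + v_{7} ; sig = ⟨3 | 1 2⟩
  P={2,5,9,11}:  v_{2} + v_{5} + v_{9} + v_{11} = 0 ; sig = ⟨4 | 0⟩
  P={1,5,7,11}:  v_{1} + v_{5} + v_{7} + v_{11} = v_{6} ; sig = ⟨4 | 1⟩
  P={5,7,10,11}:  v_{5} + v_{7} + v_{10} + v_{11} = v_{6} + v_{9} ; sig = ⟨4 | 1 1⟩
  P={2,4,9,11}:  v_{2} + v_{4} + v_{9} + v_{11} = 2·v_{3} ; sig = ⟨4 | 2⟩

so the primitive-relation signature multiset is
    |P|=2: 8 collections, coeffs (1), (1), (1), (1,1), (1,1,2), (1,1,3), (1,2), (2)
    |P|=3: 7 collections, coeffs (), (1), (1), (1), (1,1), (1,1), (1,2)
    |P|=4: 4 collections, coeffs (), (1), (1,1), (2)


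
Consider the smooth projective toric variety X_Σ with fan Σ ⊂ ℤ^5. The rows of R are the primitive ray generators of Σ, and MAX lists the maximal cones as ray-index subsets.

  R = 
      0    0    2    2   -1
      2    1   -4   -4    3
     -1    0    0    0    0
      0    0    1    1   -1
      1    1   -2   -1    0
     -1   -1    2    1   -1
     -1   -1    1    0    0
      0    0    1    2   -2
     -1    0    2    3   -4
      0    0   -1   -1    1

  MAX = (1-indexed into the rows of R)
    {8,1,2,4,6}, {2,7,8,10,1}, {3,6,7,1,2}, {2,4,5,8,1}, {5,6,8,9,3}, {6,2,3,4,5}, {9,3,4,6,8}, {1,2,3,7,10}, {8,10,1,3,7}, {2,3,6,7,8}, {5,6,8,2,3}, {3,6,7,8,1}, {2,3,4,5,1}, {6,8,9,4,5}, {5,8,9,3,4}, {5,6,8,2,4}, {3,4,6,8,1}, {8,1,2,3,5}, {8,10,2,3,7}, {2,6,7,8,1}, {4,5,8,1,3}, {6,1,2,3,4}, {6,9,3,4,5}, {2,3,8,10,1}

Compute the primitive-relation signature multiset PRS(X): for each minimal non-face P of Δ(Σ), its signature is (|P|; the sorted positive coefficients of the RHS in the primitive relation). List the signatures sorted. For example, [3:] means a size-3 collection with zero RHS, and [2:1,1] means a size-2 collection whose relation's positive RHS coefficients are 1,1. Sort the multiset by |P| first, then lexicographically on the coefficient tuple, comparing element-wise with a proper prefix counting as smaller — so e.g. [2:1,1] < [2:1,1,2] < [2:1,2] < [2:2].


Σ has 14 primitive collections:

  P = {4,10}:  v_{4} + v_{10} = 0  ⇒ sig = [2:]
  P = {4,7}:  v_{4} + v_{7} = v_{6}  ⇒ sig = [2:1]
  P = {6,10}:  v_{6} + v_{10} = v_{7}  ⇒ sig = [2:1]
  P = {5,10}:  v_{5} + v_{10} = v_{2} + v_{3} + v_{8}  ⇒ sig = [2:1,1,1]
  P = {5,7}:  v_{5} + v_{7} = v_{2} + v_{3} + v_{6} + v_{8}  ⇒ sig = [2:1,1,1,1]
  P = {9,10}:  v_{9} + v_{10} = v_{3} + v_{5} + v_{6} + v_{8}  ⇒ sig = [2:1,1,1,1]
  P = {7,9}:  v_{7} + v_{9} = v_{3} + v_{5} + 2·v_{6} + v_{8}  ⇒ sig = [2:1,1,1,2]
  P = {1,9}:  v_{1} + v_{9} = v_{3} + 3·v_{4} + v_{8}  ⇒ sig = [2:1,1,3]
  P = {2,9}:  v_{2} + v_{9} = 2·v_{5} + v_{6}  ⇒ sig = [2:1,2]
  P = {1,5,6}:  v_{1} + v_{5} + v_{6} = 2·v_{4}  ⇒ sig = [3:2]
  P = {2,3,4,8}:  v_{2} + v_{3} + v_{4} + v_{8} = v_{5}  ⇒ sig = [4:1]
  P = {1,2,3,7,8}:  v_{1} + v_{2} + v_{3} + v_{7} + v_{8} = 0  ⇒ sig = [5:]
  P = {1,2,3,6,8}:  v_{1} + v_{2} + v_{3} + v_{6} + v_{8} = v_{4}  ⇒ sig = [5:1]
  P = {3,4,5,6,8}:  v_{3} + v_{4} + v_{5} + v_{6} + v_{8} = v_{9}  ⇒ sig = [5:1]

Sorted signature multiset PRS(X):
{ [2:],  [2:1] ×2,  [2:1,1,1],  [2:1,1,1,1] ×2,  [2:1,1,1,2],  [2:1,1,3],  [2:1,2],  [3:2],  [4:1],  [5:],  [5:1] ×2 }


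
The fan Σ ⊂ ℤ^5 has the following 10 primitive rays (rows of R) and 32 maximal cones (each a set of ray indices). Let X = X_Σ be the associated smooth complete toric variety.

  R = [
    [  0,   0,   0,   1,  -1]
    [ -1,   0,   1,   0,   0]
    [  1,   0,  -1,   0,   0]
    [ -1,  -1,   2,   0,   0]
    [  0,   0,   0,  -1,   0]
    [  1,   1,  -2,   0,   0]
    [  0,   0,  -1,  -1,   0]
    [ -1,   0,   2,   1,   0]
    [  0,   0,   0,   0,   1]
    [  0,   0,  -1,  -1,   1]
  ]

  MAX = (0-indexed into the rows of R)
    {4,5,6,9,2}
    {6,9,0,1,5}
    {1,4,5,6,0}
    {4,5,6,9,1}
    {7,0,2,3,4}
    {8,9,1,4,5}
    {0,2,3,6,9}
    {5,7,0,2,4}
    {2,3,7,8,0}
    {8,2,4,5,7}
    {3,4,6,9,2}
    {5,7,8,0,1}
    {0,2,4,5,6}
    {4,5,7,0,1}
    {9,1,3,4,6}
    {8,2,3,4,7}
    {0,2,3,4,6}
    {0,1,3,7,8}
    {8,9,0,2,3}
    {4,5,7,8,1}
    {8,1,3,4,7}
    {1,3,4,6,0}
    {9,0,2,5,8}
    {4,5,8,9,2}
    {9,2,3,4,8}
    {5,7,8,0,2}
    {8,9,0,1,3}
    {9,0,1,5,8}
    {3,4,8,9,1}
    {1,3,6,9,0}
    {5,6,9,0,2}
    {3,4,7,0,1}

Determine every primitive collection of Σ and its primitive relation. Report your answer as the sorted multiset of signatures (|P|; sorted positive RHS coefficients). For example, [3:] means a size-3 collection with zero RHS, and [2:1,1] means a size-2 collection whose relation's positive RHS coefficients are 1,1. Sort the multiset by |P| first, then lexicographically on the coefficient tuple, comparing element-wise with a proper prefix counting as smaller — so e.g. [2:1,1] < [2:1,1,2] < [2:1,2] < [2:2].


7 collections generate NE(X_Σ); each relation:

  {1,2}:  v_{1} + v_{2} = 0  →  sig = [2:]
  {3,5}:  v_{3} + v_{5} = 0  →  sig = [2:]
  {6,7}:  v_{6} + v_{7} = v_{1}  →  sig = [2:1]
  {6,8}:  v_{6} + v_{8} = v_{9}  →  sig = [2:1]
  {7,9}:  v_{7} + v_{9} = v_{1} + v_{8}  →  sig = [2:1,1]
  {0,4,8}:  v_{0} + v_{4} + v_{8} = 0  →  sig = [3:]
  {0,4,9}:  v_{0} + v_{4} + v_{9} = v_{6}  →  sig = [3:1]

Signatures (|P|; sorted positive RHS coefficients), sorted:
[[2:], [2:], [2:1], [2:1], [2:1,1], [3:], [3:1]]


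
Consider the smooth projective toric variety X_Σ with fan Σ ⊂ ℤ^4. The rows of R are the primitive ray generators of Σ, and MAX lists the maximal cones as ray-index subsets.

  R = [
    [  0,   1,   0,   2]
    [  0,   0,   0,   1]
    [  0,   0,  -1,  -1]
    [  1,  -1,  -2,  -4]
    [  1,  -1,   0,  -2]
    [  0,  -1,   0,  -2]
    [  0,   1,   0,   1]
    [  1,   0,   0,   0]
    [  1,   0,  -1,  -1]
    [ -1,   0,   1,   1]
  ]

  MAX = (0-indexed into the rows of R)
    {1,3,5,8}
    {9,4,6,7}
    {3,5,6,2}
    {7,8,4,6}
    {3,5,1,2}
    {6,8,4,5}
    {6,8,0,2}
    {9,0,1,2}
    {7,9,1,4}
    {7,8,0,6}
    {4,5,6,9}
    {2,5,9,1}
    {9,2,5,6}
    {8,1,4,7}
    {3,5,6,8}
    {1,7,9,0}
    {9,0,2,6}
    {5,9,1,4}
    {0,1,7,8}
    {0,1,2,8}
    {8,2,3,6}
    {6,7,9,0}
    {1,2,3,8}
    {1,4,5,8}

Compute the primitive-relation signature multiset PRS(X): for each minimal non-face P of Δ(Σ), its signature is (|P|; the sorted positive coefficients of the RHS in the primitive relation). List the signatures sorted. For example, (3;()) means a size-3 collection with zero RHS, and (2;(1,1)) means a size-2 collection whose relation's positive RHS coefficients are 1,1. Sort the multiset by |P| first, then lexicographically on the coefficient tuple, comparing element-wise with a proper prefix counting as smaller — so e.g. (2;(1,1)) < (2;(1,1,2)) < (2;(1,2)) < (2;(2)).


Δ(Σ) — 10 vertices, 12 min non-faces:

  {0,5}:  v_{0} + v_{5} = 0  →  sig = (2;())
  {8,9}:  v_{8} + v_{9} = 0  →  sig = (2;())
  {0,4}:  v_{0} + v_{4} = v_{7}  →  sig = (2;(1))
  {1,6}:  v_{1} + v_{6} = v_{0}  →  sig = (2;(1))
  {2,7}:  v_{2} + v_{7} = v_{8}  →  sig = (2;(1))
  {5,7}:  v_{5} + v_{7} = v_{4}  →  sig = (2;(1))
  {0,3}:  v_{0} + v_{3} = v_{2} + v_{8}  →  sig = (2;(1,1))
  {2,4}:  v_{2} + v_{4} = v_{5} + v_{8}  →  sig = (2;(1,1))
  {3,9}:  v_{3} + v_{9} = v_{2} + v_{5}  →  sig = (2;(1,1))
  {3,7}:  v_{3} + v_{7} = v_{5} + 2·v_{8}  →  sig = (2;(1,2))
  {3,4}:  v_{3} + v_{4} = 2·v_{5} + 2·v_{8}  →  sig = (2;(2,2))
  {2,5,8}:  v_{2} + v_{5} + v_{8} = v_{3}  →  sig = (3;(1))

Signatures (|P|; sorted positive RHS coefficients), sorted:
    (2;())
    (2;())
    (2;(1))
    (2;(1))
    (2;(1))
    (2;(1))
    (2;(1,1))
    (2;(1,1))
    (2;(1,1))
    (2;(1,2))
    (2;(2,2))
    (3;(1))


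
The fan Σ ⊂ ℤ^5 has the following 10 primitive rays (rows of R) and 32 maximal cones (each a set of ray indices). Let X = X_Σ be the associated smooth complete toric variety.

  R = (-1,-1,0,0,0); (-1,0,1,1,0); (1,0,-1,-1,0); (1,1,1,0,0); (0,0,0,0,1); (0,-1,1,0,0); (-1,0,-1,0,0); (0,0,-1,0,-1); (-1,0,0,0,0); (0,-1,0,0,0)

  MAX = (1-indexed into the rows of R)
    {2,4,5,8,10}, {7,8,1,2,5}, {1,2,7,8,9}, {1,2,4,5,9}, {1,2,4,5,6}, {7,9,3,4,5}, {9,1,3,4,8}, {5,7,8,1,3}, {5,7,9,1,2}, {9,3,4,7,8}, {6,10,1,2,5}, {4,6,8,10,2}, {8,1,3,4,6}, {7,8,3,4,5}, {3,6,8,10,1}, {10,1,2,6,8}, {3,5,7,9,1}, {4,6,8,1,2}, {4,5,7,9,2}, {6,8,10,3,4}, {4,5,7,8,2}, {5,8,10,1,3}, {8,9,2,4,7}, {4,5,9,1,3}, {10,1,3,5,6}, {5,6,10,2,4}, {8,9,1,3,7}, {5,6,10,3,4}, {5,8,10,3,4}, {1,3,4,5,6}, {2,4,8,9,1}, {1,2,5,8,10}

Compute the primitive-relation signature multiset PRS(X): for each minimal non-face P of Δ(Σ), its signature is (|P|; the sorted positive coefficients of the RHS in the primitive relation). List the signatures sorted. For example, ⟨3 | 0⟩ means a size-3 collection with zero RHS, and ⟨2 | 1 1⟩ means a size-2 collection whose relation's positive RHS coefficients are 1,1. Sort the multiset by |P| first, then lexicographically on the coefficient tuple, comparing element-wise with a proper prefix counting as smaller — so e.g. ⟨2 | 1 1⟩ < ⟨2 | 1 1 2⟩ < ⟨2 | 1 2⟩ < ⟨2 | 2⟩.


10 minimal non-faces of Δ(Σ) (on 10 rays):

  {2,3}:  v_{2} + v_{3} = 0  so sig = ⟨2 | 0⟩
  {6,7}:  v_{6} + v_{7} = v_{1}  so sig = ⟨2 | 1⟩
  {9,10}:  v_{9} + v_{10} = v_{1}  so sig = ⟨2 | 1⟩
  {7,10}:  v_{7} + v_{10} = v_{1} + v_{5} + v_{8}  so sig = ⟨2 | 1 1 1⟩
  {6,9}:  v_{6} + v_{9} = 2·v_{1} + v_{4}  so sig = ⟨2 | 1 2⟩
  {1,4,7}:  v_{1} + v_{4} + v_{7} = v_{9}  so sig = ⟨3 | 1⟩
  {1,4,10}:  v_{1} + v_{4} + v_{10} = v_{6}  so sig = ⟨3 | 1⟩
  {5,6,8}:  v_{5} + v_{6} + v_{8} = v_{10}  so sig = ⟨3 | 1⟩
  {5,8,9}:  v_{5} + v_{8} + v_{9} = v_{7}  so sig = ⟨3 | 1⟩
  {1,4,5,8}:  v_{1} + v_{4} + v_{5} + v_{8} = 0  so sig = ⟨4 | 0⟩

Hence PRS(X_Σ) =
    ⟨2 | 0⟩
    ⟨2 | 1⟩
    ⟨2 | 1⟩
    ⟨2 | 1 1 1⟩
    ⟨2 | 1 2⟩
    ⟨3 | 1⟩
    ⟨3 | 1⟩
    ⟨3 | 1⟩
    ⟨3 | 1⟩
    ⟨4 | 0⟩


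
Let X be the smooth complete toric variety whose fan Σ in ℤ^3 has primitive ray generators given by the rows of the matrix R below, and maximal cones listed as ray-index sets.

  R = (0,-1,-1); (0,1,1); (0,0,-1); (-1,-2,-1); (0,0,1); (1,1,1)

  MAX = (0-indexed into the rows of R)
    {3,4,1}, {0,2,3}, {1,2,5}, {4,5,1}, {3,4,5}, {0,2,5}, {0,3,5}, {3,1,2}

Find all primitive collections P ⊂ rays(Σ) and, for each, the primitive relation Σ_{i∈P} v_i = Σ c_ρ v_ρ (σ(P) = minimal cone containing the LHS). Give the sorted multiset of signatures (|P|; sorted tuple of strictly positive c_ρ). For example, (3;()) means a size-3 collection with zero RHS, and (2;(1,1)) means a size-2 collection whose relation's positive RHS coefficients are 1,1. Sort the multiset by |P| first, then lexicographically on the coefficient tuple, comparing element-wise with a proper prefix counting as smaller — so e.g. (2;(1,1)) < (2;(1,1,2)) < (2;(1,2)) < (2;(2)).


5 minimal non-faces of Δ(Σ) (on 6 rays):

  • {0,1}:  v_{0} + v_{1} = 0  ⇒ sig = (2;())
  • {2,4}:  v_{2} + v_{4} = 0  ⇒ sig = (2;())
  • {0,4}:  v_{0} + v_{4} = v_{3} + v_{5}  ⇒ sig = (2;(1,1))
  • {1,3,5}:  v_{1} + v_{3} + v_{5} = v_{4}  ⇒ sig = (3;(1))
  • {2,3,5}:  v_{2} + v_{3} + v_{5} = v_{0}  ⇒ sig = (3;(1))

Signatures (|P|; sorted positive RHS coefficients), sorted:
    |P|=2: 3 collections, coeffs (), (), (1,1)
    |P|=3: 2 collections, coeffs (1), (1)


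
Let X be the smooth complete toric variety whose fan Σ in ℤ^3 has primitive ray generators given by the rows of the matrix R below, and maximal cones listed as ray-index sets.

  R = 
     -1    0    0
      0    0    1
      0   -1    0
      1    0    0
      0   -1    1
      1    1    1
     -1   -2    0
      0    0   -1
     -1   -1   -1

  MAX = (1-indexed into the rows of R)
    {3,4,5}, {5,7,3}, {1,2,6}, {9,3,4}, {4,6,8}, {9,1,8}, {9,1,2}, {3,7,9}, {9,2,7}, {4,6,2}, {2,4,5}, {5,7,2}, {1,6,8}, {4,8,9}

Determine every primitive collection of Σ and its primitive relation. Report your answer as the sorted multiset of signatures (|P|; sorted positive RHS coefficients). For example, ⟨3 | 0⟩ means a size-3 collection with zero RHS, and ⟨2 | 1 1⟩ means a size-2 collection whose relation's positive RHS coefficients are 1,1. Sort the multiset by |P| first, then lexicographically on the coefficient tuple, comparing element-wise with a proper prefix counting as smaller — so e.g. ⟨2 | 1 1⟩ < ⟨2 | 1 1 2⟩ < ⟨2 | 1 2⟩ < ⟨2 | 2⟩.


|primitive collections| = 16. Relations:

  P={1,4}:  v_{1} + v_{4} = 0 ; sig = ⟨2 | 0⟩
  P={2,8}:  v_{2} + v_{8} = 0 ; sig = ⟨2 | 0⟩
  P={6,9}:  v_{6} + v_{9} = 0 ; sig = ⟨2 | 0⟩
  P={2,3}:  v_{2} + v_{3} = v_{5} ; sig = ⟨2 | 1⟩
  P={5,8}:  v_{5} + v_{8} = v_{3} ; sig = ⟨2 | 1⟩
  P={5,9}:  v_{5} + v_{9} = v_{7} ; sig = ⟨2 | 1⟩
  P={6,7}:  v_{6} + v_{7} = v_{5} ; sig = ⟨2 | 1⟩
  P={1,3}:  v_{1} + v_{3} = v_{2} + v_{9} ; sig = ⟨2 | 1 1⟩
  P={3,6}:  v_{3} + v_{6} = v_{2} + v_{4} ; sig = ⟨2 | 1 1⟩
  P={3,8}:  v_{3} + v_{8} = v_{4} + v_{9} ; sig = ⟨2 | 1 1⟩
  P={7,8}:  v_{7} + v_{8} = v_{3} + v_{9} ; sig = ⟨2 | 1 1⟩
  P={1,5}:  v_{1} + v_{5} = 2·v_{2} + v_{9} ; sig = ⟨2 | 1 2⟩
  P={5,6}:  v_{5} + v_{6} = 2·v_{2} + v_{4} ; sig = ⟨2 | 1 2⟩
  P={4,7}:  v_{4} + v_{7} = 2·v_{3} ; sig = ⟨2 | 2⟩
  P={1,7}:  v_{1} + v_{7} = 2·v_{2} + 2·v_{9} ; sig = ⟨2 | 2 2⟩
  P={2,4,9}:  v_{2} + v_{4} + v_{9} = v_{3} ; sig = ⟨3 | 1⟩

Signatures (|P|; sorted positive RHS coefficients), sorted:
    |P|=2: 15 collections, coeffs (), (), (), (1), (1), (1), (1), (1,1), (1,1), (1,1), (1,1), (1,2), (1,2), (2), (2,2)
    |P|=3: 1 collection, coeffs (1)
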